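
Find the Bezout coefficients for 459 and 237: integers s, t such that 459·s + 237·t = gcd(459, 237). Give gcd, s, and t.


Euclidean algorithm on (459, 237) — divide until remainder is 0:
  459 = 1 · 237 + 222
  237 = 1 · 222 + 15
  222 = 14 · 15 + 12
  15 = 1 · 12 + 3
  12 = 4 · 3 + 0
gcd(459, 237) = 3.
Track Bezout coefficients alongside the remainders: start with r₀ = 459 = a·1 + b·0 (s = 1, t = 0) and r₁ = 237 = a·0 + b·1 (s = 0, t = 1); each new remainder r_{k+1} = r_{k-1} − q_k·r_k inherits s_{k+1} = s_{k-1} − q_k·s_k, t_{k+1} = t_{k-1} − q_k·t_k, so r_k = a·s_k + b·t_k at every step:
  q = 1: r = 222, s = 1 − 1·0 = 1, t = 0 − 1·1 = -1  (check: 459·1 + 237·(-1) = 222)
  q = 1: r = 15, s = 0 − 1·1 = -1, t = 1 − 1·(-1) = 2  (check: 459·(-1) + 237·2 = 15)
  q = 14: r = 12, s = 1 − 14·(-1) = 15, t = -1 − 14·2 = -29  (check: 459·15 + 237·(-29) = 12)
  q = 1: r = 3, s = -1 − 1·15 = -16, t = 2 − 1·(-29) = 31  (check: 459·(-16) + 237·31 = 3)
The row with r = 3 (the gcd) gives the Bezout coefficients s = -16, t = 31.
Result: 459 · (-16) + 237 · (31) = 3.

gcd(459, 237) = 3; s = -16, t = 31 (check: 459·(-16) + 237·31 = 3).


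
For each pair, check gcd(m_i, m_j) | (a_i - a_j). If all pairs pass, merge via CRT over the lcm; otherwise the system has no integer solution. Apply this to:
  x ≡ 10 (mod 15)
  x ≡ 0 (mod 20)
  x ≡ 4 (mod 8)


Moduli 15, 20, 8 are not pairwise coprime, so CRT works modulo lcm(m_i) when all pairwise compatibility conditions hold.
Pairwise compatibility: gcd(m_i, m_j) must divide a_i - a_j for every pair.
Merge one congruence at a time:
  Start: x ≡ 10 (mod 15).
  Combine with x ≡ 0 (mod 20): gcd(15, 20) = 5; 0 - 10 = -10, which IS divisible by 5, so compatible.
    Write x = 10 + 15·t and substitute into x ≡ 0 (mod 20): 15·t ≡ 0 − 10 = -10 (mod 20).
    Divide the congruence (and modulus) by g = 5: 3·t ≡ -2 (mod 4).
    Reduce coefficients mod 4: 3·t ≡ 2 (mod 4).
    The inverse of 3 mod 4 is 3 (since 3·3 = 9 = 2·4 + 1), so t ≡ 3·2 = 6 ≡ 2 (mod 4).
    Then x = 10 + 15·2 = 40, valid modulo lcm(15, 20) = 60: x ≡ 40 (mod 60).
  Combine with x ≡ 4 (mod 8): gcd(60, 8) = 4; 4 - 40 = -36, which IS divisible by 4, so compatible.
    Write x = 40 + 60·t and substitute into x ≡ 4 (mod 8): 60·t ≡ 4 − 40 = -36 (mod 8).
    Divide the congruence (and modulus) by g = 4: 15·t ≡ -9 (mod 2).
    Reduce coefficients mod 2: 1·t ≡ 1 (mod 2).
    So t ≡ 1 (mod 2).
    Then x = 40 + 60·1 = 100, valid modulo lcm(60, 8) = 120: x ≡ 100 (mod 120).
Verify: 100 mod 15 = 10, 100 mod 20 = 0, 100 mod 8 = 4.

x ≡ 100 (mod 120).


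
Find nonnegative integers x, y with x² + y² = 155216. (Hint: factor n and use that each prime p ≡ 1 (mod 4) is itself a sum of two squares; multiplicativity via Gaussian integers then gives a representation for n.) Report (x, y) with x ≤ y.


Step 1: Factor n = 155216 = 2^4 · 89 · 109.
Step 2: Check the mod-4 condition on each prime factor: 2 = 2 (special); 89 ≡ 1 (mod 4), exponent 1; 109 ≡ 1 (mod 4), exponent 1.
All primes ≡ 3 (mod 4) appear to even exponent (or don't appear), so by the two-squares theorem n IS expressible as a sum of two squares.
Step 3: Build a representation. Group n = k² · m with k = 4 and m = 89 · 109 = 9701 (a product of primes ≡ 1 (mod 4)); a representation of m scales to one of n via (k·x)² + (k·y)² = k²(x² + y²). Each prime p ≡ 1 (mod 4) is itself a sum of two squares; find a² by testing p − a² for a perfect square:
  89: 89 − 1² = 88, 89 − 2² = 85, 89 − 3² = 80, 89 − 4² = 73, 89 − 5² = 64 = 8² ⇒ 89 = 5² + 8².
  109: 109 − 1² = 108, 109 − 2² = 105, 109 − 3² = 100 = 10² ⇒ 109 = 3² + 10².
  Combine using the Brahmagupta–Fibonacci identity (a² + b²)(c² + d²) = (ac − bd)² + (ad + bc)² = (ac + bd)² + (ad − bc)²:
  89 · 109 = 9701: from (5² + 8²)(3² + 10²), take (5·3 − 8·10, 5·10 + 8·3) = (15 − 80, 50 + 24) = (-65, 74); dropping signs (only squares matter) gives (65, 74); check 65² + 74² = 4225 + 5476 = 9701 ✓.
  Scale by k = 4: (4·65, 4·74) = (260, 296).
Step 4: Order so x ≤ y and verify: 260² + 296² = 67600 + 87616 = 155216 = n. ✓

n = 155216 = 260² + 296² (one valid representation with x ≤ y).


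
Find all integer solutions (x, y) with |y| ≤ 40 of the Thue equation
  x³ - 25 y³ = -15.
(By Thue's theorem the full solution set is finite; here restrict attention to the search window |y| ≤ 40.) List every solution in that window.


The equation is x³ - 25y³ = -15. For fixed y, x³ = 25·y³ − 15, so a solution requires the RHS to be a perfect cube.
Strategy: iterate y from -40 to 40, compute RHS = 25·y³ − 15, and check whether it is a (positive or negative) perfect cube.
Check small values of y:
  y = 0: RHS = -15 is not a perfect cube.
  y = 1: RHS = 10 is not a perfect cube.
  y = -1: RHS = -40 is not a perfect cube.
  y = 2: RHS = 185 is not a perfect cube.
  y = -2: RHS = -215 is not a perfect cube.
  y = 3: RHS = 660 is not a perfect cube.
  y = -3: RHS = -690 is not a perfect cube.
Continuing the search up to |y| = 40 finds no solutions either.
No (x, y) in the scanned range satisfies the equation.

No integer solutions with |y| ≤ 40.


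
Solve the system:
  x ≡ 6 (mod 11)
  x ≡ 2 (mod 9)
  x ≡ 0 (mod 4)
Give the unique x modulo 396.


Moduli 11, 9, 4 are pairwise coprime; by CRT there is a unique solution modulo M = 11 · 9 · 4 = 396.
Solve pairwise, accumulating the modulus:
  Start with x ≡ 6 (mod 11).
  Combine with x ≡ 2 (mod 9): since gcd(11, 9) = 1, we get a unique residue mod 99.
    Write x = 6 + 11·t and substitute into x ≡ 2 (mod 9): 11·t ≡ 2 − 6 = -4 (mod 9).
    Reduce coefficients mod 9: 2·t ≡ 5 (mod 9).
    The inverse of 2 mod 9 is 5 (since 2·5 = 10 = 1·9 + 1), so t ≡ 5·5 = 25 ≡ 7 (mod 9).
    Then x = 6 + 11·7 = 83, valid modulo lcm(11, 9) = 99: x ≡ 83 (mod 99).
  Combine with x ≡ 0 (mod 4): since gcd(99, 4) = 1, we get a unique residue mod 396.
    Write x = 83 + 99·t and substitute into x ≡ 0 (mod 4): 99·t ≡ 0 − 83 = -83 (mod 4).
    Reduce coefficients mod 4: 3·t ≡ 1 (mod 4).
    The inverse of 3 mod 4 is 3 (since 3·3 = 9 = 2·4 + 1), so t ≡ 3·1 = 3 ≡ 3 (mod 4).
    Then x = 83 + 99·3 = 380, valid modulo lcm(99, 4) = 396: x ≡ 380 (mod 396).
Verify: 380 mod 11 = 6 ✓, 380 mod 9 = 2 ✓, 380 mod 4 = 0 ✓.

x ≡ 380 (mod 396).


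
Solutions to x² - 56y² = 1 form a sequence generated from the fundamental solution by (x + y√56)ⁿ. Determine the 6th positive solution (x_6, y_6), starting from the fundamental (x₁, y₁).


Step 1: Find the fundamental solution (x₁, y₁) of x² - 56y² = 1.
  Expand √56 as a continued fraction. a₀ = ⌊√56⌋ = 7; iterate m_{k+1} = d_k·a_k − m_k, d_{k+1} = (56 − m_{k+1}²)/d_k, a_{k+1} = ⌊(a₀ + m_{k+1})/d_{k+1}⌋ (starting m₀ = 0, d₀ = 1), with convergents p_k = a_k·p_{k-1} + p_{k-2}, q_k = a_k·q_{k-1} + q_{k-2} (p₋₁ = 1, q₋₁ = 0):
  k = 0: a₀ = 7; p₀/q₀ = 7/1; p₀² − 56·q₀² = 49 − 56 = -7.
  k = 1: m = 7, d = 7, a = ⌊(7 + 7)/7⌋ = 2; p/q = (2·7 + 1)/(2·1 + 0) = 15/2; p² − 56·q² = 225 − 224 = 1.
  The first convergent with p² − 56·q² = 1 gives the fundamental solution (x₁, y₁) = (15, 2).
Step 2: Apply the recurrence (x_{n+1}, y_{n+1}) = (x₁x_n + 56y₁y_n, x₁y_n + y₁x_n) repeatedly.
  From (x_1, y_1) = (15, 2): x_2 = 15·15 + 56·2·2 = 449; y_2 = 15·2 + 2·15 = 60.
  From (x_2, y_2) = (449, 60): x_3 = 15·449 + 56·2·60 = 13455; y_3 = 15·60 + 2·449 = 1798.
  From (x_3, y_3) = (13455, 1798): x_4 = 15·13455 + 56·2·1798 = 403201; y_4 = 15·1798 + 2·13455 = 53880.
  From (x_4, y_4) = (403201, 53880): x_5 = 15·403201 + 56·2·53880 = 12082575; y_5 = 15·53880 + 2·403201 = 1614602.
  From (x_5, y_5) = (12082575, 1614602): x_6 = 15·12082575 + 56·2·1614602 = 362074049; y_6 = 15·1614602 + 2·12082575 = 48384180.
Step 3: Verify x_6² - 56·y_6² = 131097616959254401 - 131097616959254400 = 1 (should be 1). ✓

(x_1, y_1) = (15, 2); (x_6, y_6) = (362074049, 48384180).


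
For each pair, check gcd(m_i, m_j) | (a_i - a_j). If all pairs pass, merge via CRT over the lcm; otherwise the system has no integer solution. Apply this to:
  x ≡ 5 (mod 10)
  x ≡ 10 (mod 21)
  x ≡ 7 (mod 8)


Moduli 10, 21, 8 are not pairwise coprime, so CRT works modulo lcm(m_i) when all pairwise compatibility conditions hold.
Pairwise compatibility: gcd(m_i, m_j) must divide a_i - a_j for every pair.
Merge one congruence at a time:
  Start: x ≡ 5 (mod 10).
  Combine with x ≡ 10 (mod 21): gcd(10, 21) = 1; 10 - 5 = 5, which IS divisible by 1, so compatible.
    Write x = 5 + 10·t and substitute into x ≡ 10 (mod 21): 10·t ≡ 10 − 5 = 5 (mod 21).
    The inverse of 10 mod 21 is 19 (since 10·19 = 190 = 9·21 + 1), so t ≡ 19·5 = 95 ≡ 11 (mod 21).
    Then x = 5 + 10·11 = 115, valid modulo lcm(10, 21) = 210: x ≡ 115 (mod 210).
  Combine with x ≡ 7 (mod 8): gcd(210, 8) = 2; 7 - 115 = -108, which IS divisible by 2, so compatible.
    Write x = 115 + 210·t and substitute into x ≡ 7 (mod 8): 210·t ≡ 7 − 115 = -108 (mod 8).
    Divide the congruence (and modulus) by g = 2: 105·t ≡ -54 (mod 4).
    Reduce coefficients mod 4: 1·t ≡ 2 (mod 4).
    So t ≡ 2 (mod 4).
    Then x = 115 + 210·2 = 535, valid modulo lcm(210, 8) = 840: x ≡ 535 (mod 840).
Verify: 535 mod 10 = 5, 535 mod 21 = 10, 535 mod 8 = 7.

x ≡ 535 (mod 840).


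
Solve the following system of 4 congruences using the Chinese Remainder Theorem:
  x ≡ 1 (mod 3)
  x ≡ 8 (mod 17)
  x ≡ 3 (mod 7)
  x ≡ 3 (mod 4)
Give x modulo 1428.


Product of moduli M = 3 · 17 · 7 · 4 = 1428.
Merge one congruence at a time:
  Start: x ≡ 1 (mod 3).
  Combine with x ≡ 8 (mod 17); new modulus lcm = 51.
    Write x = 1 + 3·t and substitute into x ≡ 8 (mod 17): 3·t ≡ 8 − 1 = 7 (mod 17).
    The inverse of 3 mod 17 is 6 (since 3·6 = 18 = 1·17 + 1), so t ≡ 6·7 = 42 ≡ 8 (mod 17).
    Then x = 1 + 3·8 = 25, valid modulo lcm(3, 17) = 51: x ≡ 25 (mod 51).
  Combine with x ≡ 3 (mod 7); new modulus lcm = 357.
    Write x = 25 + 51·t and substitute into x ≡ 3 (mod 7): 51·t ≡ 3 − 25 = -22 (mod 7).
    Reduce coefficients mod 7: 2·t ≡ 6 (mod 7).
    The inverse of 2 mod 7 is 4 (since 2·4 = 8 = 1·7 + 1), so t ≡ 4·6 = 24 ≡ 3 (mod 7).
    Then x = 25 + 51·3 = 178, valid modulo lcm(51, 7) = 357: x ≡ 178 (mod 357).
  Combine with x ≡ 3 (mod 4); new modulus lcm = 1428.
    Write x = 178 + 357·t and substitute into x ≡ 3 (mod 4): 357·t ≡ 3 − 178 = -175 (mod 4).
    Reduce coefficients mod 4: 1·t ≡ 1 (mod 4).
    So t ≡ 1 (mod 4).
    Then x = 178 + 357·1 = 535, valid modulo lcm(357, 4) = 1428: x ≡ 535 (mod 1428).
Verify against each original: 535 mod 3 = 1, 535 mod 17 = 8, 535 mod 7 = 3, 535 mod 4 = 3.

x ≡ 535 (mod 1428).


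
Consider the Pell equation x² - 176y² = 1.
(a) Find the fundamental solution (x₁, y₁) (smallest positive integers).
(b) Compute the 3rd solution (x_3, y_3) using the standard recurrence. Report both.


Step 1: Find the fundamental solution (x₁, y₁) of x² - 176y² = 1.
  Expand √176 as a continued fraction. a₀ = ⌊√176⌋ = 13; iterate m_{k+1} = d_k·a_k − m_k, d_{k+1} = (176 − m_{k+1}²)/d_k, a_{k+1} = ⌊(a₀ + m_{k+1})/d_{k+1}⌋ (starting m₀ = 0, d₀ = 1), with convergents p_k = a_k·p_{k-1} + p_{k-2}, q_k = a_k·q_{k-1} + q_{k-2} (p₋₁ = 1, q₋₁ = 0):
  k = 0: a₀ = 13; p₀/q₀ = 13/1; p₀² − 176·q₀² = 169 − 176 = -7.
  k = 1: m = 13, d = 7, a = ⌊(13 + 13)/7⌋ = 3; p/q = (3·13 + 1)/(3·1 + 0) = 40/3; p² − 176·q² = 1600 − 1584 = 16.
  k = 2: m = 8, d = 16, a = ⌊(13 + 8)/16⌋ = 1; p/q = (1·40 + 13)/(1·3 + 1) = 53/4; p² − 176·q² = 2809 − 2816 = -7.
  k = 3: m = 8, d = 7, a = ⌊(13 + 8)/7⌋ = 3; p/q = (3·53 + 40)/(3·4 + 3) = 199/15; p² − 176·q² = 39601 − 39600 = 1.
  The first convergent with p² − 176·q² = 1 gives the fundamental solution (x₁, y₁) = (199, 15).
Step 2: Apply the recurrence (x_{n+1}, y_{n+1}) = (x₁x_n + 176y₁y_n, x₁y_n + y₁x_n) repeatedly.
  From (x_1, y_1) = (199, 15): x_2 = 199·199 + 176·15·15 = 79201; y_2 = 199·15 + 15·199 = 5970.
  From (x_2, y_2) = (79201, 5970): x_3 = 199·79201 + 176·15·5970 = 31521799; y_3 = 199·5970 + 15·79201 = 2376045.
Step 3: Verify x_3² - 176·y_3² = 993623812196401 - 993623812196400 = 1 (should be 1). ✓

(x_1, y_1) = (199, 15); (x_3, y_3) = (31521799, 2376045).


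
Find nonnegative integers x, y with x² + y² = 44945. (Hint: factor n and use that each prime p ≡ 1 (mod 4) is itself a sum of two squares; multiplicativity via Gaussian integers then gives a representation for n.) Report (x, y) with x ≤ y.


Step 1: Factor n = 44945 = 5 · 89 · 101.
Step 2: Check the mod-4 condition on each prime factor: 5 ≡ 1 (mod 4), exponent 1; 89 ≡ 1 (mod 4), exponent 1; 101 ≡ 1 (mod 4), exponent 1.
All primes ≡ 3 (mod 4) appear to even exponent (or don't appear), so by the two-squares theorem n IS expressible as a sum of two squares.
Step 3: Build a representation. Here n = 5 · 89 · 101 is a product of primes ≡ 1 (mod 4). Each prime p ≡ 1 (mod 4) is itself a sum of two squares; find a² by testing p − a² for a perfect square:
  5: 5 − 1² = 4 = 2² ⇒ 5 = 1² + 2².
  89: 89 − 1² = 88, 89 − 2² = 85, 89 − 3² = 80, 89 − 4² = 73, 89 − 5² = 64 = 8² ⇒ 89 = 5² + 8².
  101: 101 − 1² = 100 = 10² ⇒ 101 = 1² + 10².
  Combine using the Brahmagupta–Fibonacci identity (a² + b²)(c² + d²) = (ac − bd)² + (ad + bc)² = (ac + bd)² + (ad − bc)²:
  5 · 89 = 445: from (1² + 2²)(5² + 8²), take (1·5 − 2·8, 1·8 + 2·5) = (5 − 16, 8 + 10) = (-11, 18); dropping signs (only squares matter) gives (11, 18); check 11² + 18² = 121 + 324 = 445 ✓.
  445 · 101 = 44945: from (11² + 18²)(1² + 10²), take (11·1 − 18·10, 11·10 + 18·1) = (11 − 180, 110 + 18) = (-169, 128); dropping signs (only squares matter) gives (169, 128); check 169² + 128² = 28561 + 16384 = 44945 ✓.
Step 4: Order so x ≤ y and verify: 128² + 169² = 16384 + 28561 = 44945 = n. ✓

n = 44945 = 128² + 169² (one valid representation with x ≤ y).


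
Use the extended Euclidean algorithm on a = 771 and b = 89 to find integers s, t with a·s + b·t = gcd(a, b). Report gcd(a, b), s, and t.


Euclidean algorithm on (771, 89) — divide until remainder is 0:
  771 = 8 · 89 + 59
  89 = 1 · 59 + 30
  59 = 1 · 30 + 29
  30 = 1 · 29 + 1
  29 = 29 · 1 + 0
gcd(771, 89) = 1.
Track Bezout coefficients alongside the remainders: start with r₀ = 771 = a·1 + b·0 (s = 1, t = 0) and r₁ = 89 = a·0 + b·1 (s = 0, t = 1); each new remainder r_{k+1} = r_{k-1} − q_k·r_k inherits s_{k+1} = s_{k-1} − q_k·s_k, t_{k+1} = t_{k-1} − q_k·t_k, so r_k = a·s_k + b·t_k at every step:
  q = 8: r = 59, s = 1 − 8·0 = 1, t = 0 − 8·1 = -8  (check: 771·1 + 89·(-8) = 59)
  q = 1: r = 30, s = 0 − 1·1 = -1, t = 1 − 1·(-8) = 9  (check: 771·(-1) + 89·9 = 30)
  q = 1: r = 29, s = 1 − 1·(-1) = 2, t = -8 − 1·9 = -17  (check: 771·2 + 89·(-17) = 29)
  q = 1: r = 1, s = -1 − 1·2 = -3, t = 9 − 1·(-17) = 26  (check: 771·(-3) + 89·26 = 1)
The row with r = 1 (the gcd) gives the Bezout coefficients s = -3, t = 26.
Result: 771 · (-3) + 89 · (26) = 1.

gcd(771, 89) = 1; s = -3, t = 26 (check: 771·(-3) + 89·26 = 1).


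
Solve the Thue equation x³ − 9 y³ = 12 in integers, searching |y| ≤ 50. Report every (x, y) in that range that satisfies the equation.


The equation is x³ - 9y³ = 12. For fixed y, x³ = 9·y³ + 12, so a solution requires the RHS to be a perfect cube.
Strategy: iterate y from -50 to 50, compute RHS = 9·y³ + 12, and check whether it is a (positive or negative) perfect cube.
Check small values of y:
  y = 0: RHS = 12 is not a perfect cube.
  y = 1: RHS = 21 is not a perfect cube.
  y = -1: RHS = 3 is not a perfect cube.
  y = 2: RHS = 84 is not a perfect cube.
  y = -2: RHS = -60 is not a perfect cube.
  y = 3: RHS = 255 is not a perfect cube.
  y = -3: RHS = -231 is not a perfect cube.
Continuing the search up to |y| = 50 finds no solutions either.
No (x, y) in the scanned range satisfies the equation.

No integer solutions with |y| ≤ 50.


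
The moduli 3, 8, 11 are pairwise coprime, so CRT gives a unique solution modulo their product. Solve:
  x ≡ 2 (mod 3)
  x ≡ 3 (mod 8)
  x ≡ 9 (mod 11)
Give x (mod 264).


Moduli 3, 8, 11 are pairwise coprime; by CRT there is a unique solution modulo M = 3 · 8 · 11 = 264.
Solve pairwise, accumulating the modulus:
  Start with x ≡ 2 (mod 3).
  Combine with x ≡ 3 (mod 8): since gcd(3, 8) = 1, we get a unique residue mod 24.
    Write x = 2 + 3·t and substitute into x ≡ 3 (mod 8): 3·t ≡ 3 − 2 = 1 (mod 8).
    The inverse of 3 mod 8 is 3 (since 3·3 = 9 = 1·8 + 1), so t ≡ 3·1 = 3 ≡ 3 (mod 8).
    Then x = 2 + 3·3 = 11, valid modulo lcm(3, 8) = 24: x ≡ 11 (mod 24).
  Combine with x ≡ 9 (mod 11): since gcd(24, 11) = 1, we get a unique residue mod 264.
    Write x = 11 + 24·t and substitute into x ≡ 9 (mod 11): 24·t ≡ 9 − 11 = -2 (mod 11).
    Reduce coefficients mod 11: 2·t ≡ 9 (mod 11).
    The inverse of 2 mod 11 is 6 (since 2·6 = 12 = 1·11 + 1), so t ≡ 6·9 = 54 ≡ 10 (mod 11).
    Then x = 11 + 24·10 = 251, valid modulo lcm(24, 11) = 264: x ≡ 251 (mod 264).
Verify: 251 mod 3 = 2 ✓, 251 mod 8 = 3 ✓, 251 mod 11 = 9 ✓.

x ≡ 251 (mod 264).


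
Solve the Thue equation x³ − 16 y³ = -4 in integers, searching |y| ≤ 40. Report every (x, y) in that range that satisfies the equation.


The equation is x³ - 16y³ = -4. For fixed y, x³ = 16·y³ − 4, so a solution requires the RHS to be a perfect cube.
Strategy: iterate y from -40 to 40, compute RHS = 16·y³ − 4, and check whether it is a (positive or negative) perfect cube.
Check small values of y:
  y = 0: RHS = -4 is not a perfect cube.
  y = 1: RHS = 12 is not a perfect cube.
  y = -1: RHS = -20 is not a perfect cube.
  y = 2: RHS = 124 is not a perfect cube.
  y = -2: RHS = -132 is not a perfect cube.
  y = 3: RHS = 428 is not a perfect cube.
  y = -3: RHS = -436 is not a perfect cube.
Continuing the search up to |y| = 40 finds no solutions either.
No (x, y) in the scanned range satisfies the equation.

No integer solutions with |y| ≤ 40.


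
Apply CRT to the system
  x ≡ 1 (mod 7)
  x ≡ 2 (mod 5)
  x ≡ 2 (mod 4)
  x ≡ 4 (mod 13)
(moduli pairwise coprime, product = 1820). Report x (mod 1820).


Product of moduli M = 7 · 5 · 4 · 13 = 1820.
Merge one congruence at a time:
  Start: x ≡ 1 (mod 7).
  Combine with x ≡ 2 (mod 5); new modulus lcm = 35.
    Write x = 1 + 7·t and substitute into x ≡ 2 (mod 5): 7·t ≡ 2 − 1 = 1 (mod 5).
    Reduce coefficients mod 5: 2·t ≡ 1 (mod 5).
    The inverse of 2 mod 5 is 3 (since 2·3 = 6 = 1·5 + 1), so t ≡ 3·1 = 3 ≡ 3 (mod 5).
    Then x = 1 + 7·3 = 22, valid modulo lcm(7, 5) = 35: x ≡ 22 (mod 35).
  Combine with x ≡ 2 (mod 4); new modulus lcm = 140.
    Write x = 22 + 35·t and substitute into x ≡ 2 (mod 4): 35·t ≡ 2 − 22 = -20 (mod 4).
    Reduce coefficients mod 4: 3·t ≡ 0 (mod 4).
    The inverse of 3 mod 4 is 3 (since 3·3 = 9 = 2·4 + 1), so t ≡ 3·0 = 0 ≡ 0 (mod 4).
    Then x = 22 + 35·0 = 22, valid modulo lcm(35, 4) = 140: x ≡ 22 (mod 140).
  Combine with x ≡ 4 (mod 13); new modulus lcm = 1820.
    Write x = 22 + 140·t and substitute into x ≡ 4 (mod 13): 140·t ≡ 4 − 22 = -18 (mod 13).
    Reduce coefficients mod 13: 10·t ≡ 8 (mod 13).
    The inverse of 10 mod 13 is 4 (since 10·4 = 40 = 3·13 + 1), so t ≡ 4·8 = 32 ≡ 6 (mod 13).
    Then x = 22 + 140·6 = 862, valid modulo lcm(140, 13) = 1820: x ≡ 862 (mod 1820).
Verify against each original: 862 mod 7 = 1, 862 mod 5 = 2, 862 mod 4 = 2, 862 mod 13 = 4.

x ≡ 862 (mod 1820).


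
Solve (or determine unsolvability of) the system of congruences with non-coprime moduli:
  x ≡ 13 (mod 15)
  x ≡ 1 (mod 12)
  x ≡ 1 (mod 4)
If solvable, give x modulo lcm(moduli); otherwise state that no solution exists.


Moduli 15, 12, 4 are not pairwise coprime, so CRT works modulo lcm(m_i) when all pairwise compatibility conditions hold.
Pairwise compatibility: gcd(m_i, m_j) must divide a_i - a_j for every pair.
Merge one congruence at a time:
  Start: x ≡ 13 (mod 15).
  Combine with x ≡ 1 (mod 12): gcd(15, 12) = 3; 1 - 13 = -12, which IS divisible by 3, so compatible.
    Write x = 13 + 15·t and substitute into x ≡ 1 (mod 12): 15·t ≡ 1 − 13 = -12 (mod 12).
    Divide the congruence (and modulus) by g = 3: 5·t ≡ -4 (mod 4).
    Reduce coefficients mod 4: 1·t ≡ 0 (mod 4).
    So t ≡ 0 (mod 4).
    Then x = 13 + 15·0 = 13, valid modulo lcm(15, 12) = 60: x ≡ 13 (mod 60).
  Combine with x ≡ 1 (mod 4): gcd(60, 4) = 4; 1 - 13 = -12, which IS divisible by 4, so compatible.
    Write x = 13 + 60·t and substitute into x ≡ 1 (mod 4): 60·t ≡ 1 − 13 = -12 (mod 4).
    Divide the congruence (and modulus) by g = 4: 15·t ≡ -3 (mod 1).
    Modulo 1 every t works; take t = 0.
    Then x = 13 + 60·0 = 13, valid modulo lcm(60, 4) = 60: x ≡ 13 (mod 60).
Verify: 13 mod 15 = 13, 13 mod 12 = 1, 13 mod 4 = 1.

x ≡ 13 (mod 60).


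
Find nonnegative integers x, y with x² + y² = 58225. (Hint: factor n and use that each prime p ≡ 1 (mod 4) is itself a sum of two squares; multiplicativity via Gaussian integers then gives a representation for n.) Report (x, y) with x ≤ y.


Step 1: Factor n = 58225 = 5^2 · 17 · 137.
Step 2: Check the mod-4 condition on each prime factor: 5 ≡ 1 (mod 4), exponent 2; 17 ≡ 1 (mod 4), exponent 1; 137 ≡ 1 (mod 4), exponent 1.
All primes ≡ 3 (mod 4) appear to even exponent (or don't appear), so by the two-squares theorem n IS expressible as a sum of two squares.
Step 3: Build a representation. Group n = k² · m with k = 5 and m = 17 · 137 = 2329 (a product of primes ≡ 1 (mod 4)); a representation of m scales to one of n via (k·x)² + (k·y)² = k²(x² + y²). Each prime p ≡ 1 (mod 4) is itself a sum of two squares; find a² by testing p − a² for a perfect square:
  17: 17 − 1² = 16 = 4² ⇒ 17 = 1² + 4².
  137: 137 − 1² = 136, 137 − 2² = 133, 137 − 3² = 128, 137 − 4² = 121 = 11² ⇒ 137 = 4² + 11².
  Combine using the Brahmagupta–Fibonacci identity (a² + b²)(c² + d²) = (ac − bd)² + (ad + bc)² = (ac + bd)² + (ad − bc)²:
  17 · 137 = 2329: from (1² + 4²)(4² + 11²), take (1·4 − 4·11, 1·11 + 4·4) = (4 − 44, 11 + 16) = (-40, 27); dropping signs (only squares matter) gives (40, 27); check 40² + 27² = 1600 + 729 = 2329 ✓.
  Scale by k = 5: (5·40, 5·27) = (200, 135).
Step 4: Order so x ≤ y and verify: 135² + 200² = 18225 + 40000 = 58225 = n. ✓

n = 58225 = 135² + 200² (one valid representation with x ≤ y).


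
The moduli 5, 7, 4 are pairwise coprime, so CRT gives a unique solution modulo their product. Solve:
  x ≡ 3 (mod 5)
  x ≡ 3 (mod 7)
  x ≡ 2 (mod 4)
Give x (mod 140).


Moduli 5, 7, 4 are pairwise coprime; by CRT there is a unique solution modulo M = 5 · 7 · 4 = 140.
Solve pairwise, accumulating the modulus:
  Start with x ≡ 3 (mod 5).
  Combine with x ≡ 3 (mod 7): since gcd(5, 7) = 1, we get a unique residue mod 35.
    Write x = 3 + 5·t and substitute into x ≡ 3 (mod 7): 5·t ≡ 3 − 3 = 0 (mod 7).
    The inverse of 5 mod 7 is 3 (since 5·3 = 15 = 2·7 + 1), so t ≡ 3·0 = 0 ≡ 0 (mod 7).
    Then x = 3 + 5·0 = 3, valid modulo lcm(5, 7) = 35: x ≡ 3 (mod 35).
  Combine with x ≡ 2 (mod 4): since gcd(35, 4) = 1, we get a unique residue mod 140.
    Write x = 3 + 35·t and substitute into x ≡ 2 (mod 4): 35·t ≡ 2 − 3 = -1 (mod 4).
    Reduce coefficients mod 4: 3·t ≡ 3 (mod 4).
    The inverse of 3 mod 4 is 3 (since 3·3 = 9 = 2·4 + 1), so t ≡ 3·3 = 9 ≡ 1 (mod 4).
    Then x = 3 + 35·1 = 38, valid modulo lcm(35, 4) = 140: x ≡ 38 (mod 140).
Verify: 38 mod 5 = 3 ✓, 38 mod 7 = 3 ✓, 38 mod 4 = 2 ✓.

x ≡ 38 (mod 140).


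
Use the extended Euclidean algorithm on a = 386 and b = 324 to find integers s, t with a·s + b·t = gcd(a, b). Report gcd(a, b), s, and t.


Euclidean algorithm on (386, 324) — divide until remainder is 0:
  386 = 1 · 324 + 62
  324 = 5 · 62 + 14
  62 = 4 · 14 + 6
  14 = 2 · 6 + 2
  6 = 3 · 2 + 0
gcd(386, 324) = 2.
Track Bezout coefficients alongside the remainders: start with r₀ = 386 = a·1 + b·0 (s = 1, t = 0) and r₁ = 324 = a·0 + b·1 (s = 0, t = 1); each new remainder r_{k+1} = r_{k-1} − q_k·r_k inherits s_{k+1} = s_{k-1} − q_k·s_k, t_{k+1} = t_{k-1} − q_k·t_k, so r_k = a·s_k + b·t_k at every step:
  q = 1: r = 62, s = 1 − 1·0 = 1, t = 0 − 1·1 = -1  (check: 386·1 + 324·(-1) = 62)
  q = 5: r = 14, s = 0 − 5·1 = -5, t = 1 − 5·(-1) = 6  (check: 386·(-5) + 324·6 = 14)
  q = 4: r = 6, s = 1 − 4·(-5) = 21, t = -1 − 4·6 = -25  (check: 386·21 + 324·(-25) = 6)
  q = 2: r = 2, s = -5 − 2·21 = -47, t = 6 − 2·(-25) = 56  (check: 386·(-47) + 324·56 = 2)
The row with r = 2 (the gcd) gives the Bezout coefficients s = -47, t = 56.
Result: 386 · (-47) + 324 · (56) = 2.

gcd(386, 324) = 2; s = -47, t = 56 (check: 386·(-47) + 324·56 = 2).


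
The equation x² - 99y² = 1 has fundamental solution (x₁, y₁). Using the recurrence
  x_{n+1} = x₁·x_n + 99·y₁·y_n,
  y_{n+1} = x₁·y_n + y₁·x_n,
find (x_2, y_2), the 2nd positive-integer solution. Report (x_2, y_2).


Step 1: Find the fundamental solution (x₁, y₁) of x² - 99y² = 1.
  Expand √99 as a continued fraction. a₀ = ⌊√99⌋ = 9; iterate m_{k+1} = d_k·a_k − m_k, d_{k+1} = (99 − m_{k+1}²)/d_k, a_{k+1} = ⌊(a₀ + m_{k+1})/d_{k+1}⌋ (starting m₀ = 0, d₀ = 1), with convergents p_k = a_k·p_{k-1} + p_{k-2}, q_k = a_k·q_{k-1} + q_{k-2} (p₋₁ = 1, q₋₁ = 0):
  k = 0: a₀ = 9; p₀/q₀ = 9/1; p₀² − 99·q₀² = 81 − 99 = -18.
  k = 1: m = 9, d = 18, a = ⌊(9 + 9)/18⌋ = 1; p/q = (1·9 + 1)/(1·1 + 0) = 10/1; p² − 99·q² = 100 − 99 = 1.
  The first convergent with p² − 99·q² = 1 gives the fundamental solution (x₁, y₁) = (10, 1).
Step 2: Apply the recurrence (x_{n+1}, y_{n+1}) = (x₁x_n + 99y₁y_n, x₁y_n + y₁x_n) repeatedly.
  From (x_1, y_1) = (10, 1): x_2 = 10·10 + 99·1·1 = 199; y_2 = 10·1 + 1·10 = 20.
Step 3: Verify x_2² - 99·y_2² = 39601 - 39600 = 1 (should be 1). ✓

(x_1, y_1) = (10, 1); (x_2, y_2) = (199, 20).


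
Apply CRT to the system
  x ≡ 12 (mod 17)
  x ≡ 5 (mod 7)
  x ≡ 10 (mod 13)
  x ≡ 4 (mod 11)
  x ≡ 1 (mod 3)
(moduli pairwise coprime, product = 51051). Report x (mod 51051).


Product of moduli M = 17 · 7 · 13 · 11 · 3 = 51051.
Merge one congruence at a time:
  Start: x ≡ 12 (mod 17).
  Combine with x ≡ 5 (mod 7); new modulus lcm = 119.
    Write x = 12 + 17·t and substitute into x ≡ 5 (mod 7): 17·t ≡ 5 − 12 = -7 (mod 7).
    Reduce coefficients mod 7: 3·t ≡ 0 (mod 7).
    The inverse of 3 mod 7 is 5 (since 3·5 = 15 = 2·7 + 1), so t ≡ 5·0 = 0 ≡ 0 (mod 7).
    Then x = 12 + 17·0 = 12, valid modulo lcm(17, 7) = 119: x ≡ 12 (mod 119).
  Combine with x ≡ 10 (mod 13); new modulus lcm = 1547.
    Write x = 12 + 119·t and substitute into x ≡ 10 (mod 13): 119·t ≡ 10 − 12 = -2 (mod 13).
    Reduce coefficients mod 13: 2·t ≡ 11 (mod 13).
    The inverse of 2 mod 13 is 7 (since 2·7 = 14 = 1·13 + 1), so t ≡ 7·11 = 77 ≡ 12 (mod 13).
    Then x = 12 + 119·12 = 1440, valid modulo lcm(119, 13) = 1547: x ≡ 1440 (mod 1547).
  Combine with x ≡ 4 (mod 11); new modulus lcm = 17017.
    Write x = 1440 + 1547·t and substitute into x ≡ 4 (mod 11): 1547·t ≡ 4 − 1440 = -1436 (mod 11).
    Reduce coefficients mod 11: 7·t ≡ 5 (mod 11).
    The inverse of 7 mod 11 is 8 (since 7·8 = 56 = 5·11 + 1), so t ≡ 8·5 = 40 ≡ 7 (mod 11).
    Then x = 1440 + 1547·7 = 12269, valid modulo lcm(1547, 11) = 17017: x ≡ 12269 (mod 17017).
  Combine with x ≡ 1 (mod 3); new modulus lcm = 51051.
    Write x = 12269 + 17017·t and substitute into x ≡ 1 (mod 3): 17017·t ≡ 1 − 12269 = -12268 (mod 3).
    Reduce coefficients mod 3: 1·t ≡ 2 (mod 3).
    So t ≡ 2 (mod 3).
    Then x = 12269 + 17017·2 = 46303, valid modulo lcm(17017, 3) = 51051: x ≡ 46303 (mod 51051).
Verify against each original: 46303 mod 17 = 12, 46303 mod 7 = 5, 46303 mod 13 = 10, 46303 mod 11 = 4, 46303 mod 3 = 1.

x ≡ 46303 (mod 51051).


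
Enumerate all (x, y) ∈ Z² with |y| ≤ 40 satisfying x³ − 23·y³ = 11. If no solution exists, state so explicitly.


The equation is x³ - 23y³ = 11. For fixed y, x³ = 23·y³ + 11, so a solution requires the RHS to be a perfect cube.
Strategy: iterate y from -40 to 40, compute RHS = 23·y³ + 11, and check whether it is a (positive or negative) perfect cube.
Check small values of y:
  y = 0: RHS = 11 is not a perfect cube.
  y = 1: RHS = 34 is not a perfect cube.
  y = -1: RHS = -12 is not a perfect cube.
  y = 2: RHS = 195 is not a perfect cube.
  y = -2: RHS = -173 is not a perfect cube.
  y = 3: RHS = 632 is not a perfect cube.
  y = -3: RHS = -610 is not a perfect cube.
Continuing the search up to |y| = 40 finds no solutions either.
No (x, y) in the scanned range satisfies the equation.

No integer solutions with |y| ≤ 40.


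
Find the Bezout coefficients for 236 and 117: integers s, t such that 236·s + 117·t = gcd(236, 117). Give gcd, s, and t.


Euclidean algorithm on (236, 117) — divide until remainder is 0:
  236 = 2 · 117 + 2
  117 = 58 · 2 + 1
  2 = 2 · 1 + 0
gcd(236, 117) = 1.
Track Bezout coefficients alongside the remainders: start with r₀ = 236 = a·1 + b·0 (s = 1, t = 0) and r₁ = 117 = a·0 + b·1 (s = 0, t = 1); each new remainder r_{k+1} = r_{k-1} − q_k·r_k inherits s_{k+1} = s_{k-1} − q_k·s_k, t_{k+1} = t_{k-1} − q_k·t_k, so r_k = a·s_k + b·t_k at every step:
  q = 2: r = 2, s = 1 − 2·0 = 1, t = 0 − 2·1 = -2  (check: 236·1 + 117·(-2) = 2)
  q = 58: r = 1, s = 0 − 58·1 = -58, t = 1 − 58·(-2) = 117  (check: 236·(-58) + 117·117 = 1)
The row with r = 1 (the gcd) gives the Bezout coefficients s = -58, t = 117.
Result: 236 · (-58) + 117 · (117) = 1.

gcd(236, 117) = 1; s = -58, t = 117 (check: 236·(-58) + 117·117 = 1).


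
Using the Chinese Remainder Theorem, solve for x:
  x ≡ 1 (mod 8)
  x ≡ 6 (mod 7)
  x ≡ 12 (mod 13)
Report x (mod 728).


Moduli 8, 7, 13 are pairwise coprime; by CRT there is a unique solution modulo M = 8 · 7 · 13 = 728.
Solve pairwise, accumulating the modulus:
  Start with x ≡ 1 (mod 8).
  Combine with x ≡ 6 (mod 7): since gcd(8, 7) = 1, we get a unique residue mod 56.
    Write x = 1 + 8·t and substitute into x ≡ 6 (mod 7): 8·t ≡ 6 − 1 = 5 (mod 7).
    Reduce coefficients mod 7: 1·t ≡ 5 (mod 7).
    So t ≡ 5 (mod 7).
    Then x = 1 + 8·5 = 41, valid modulo lcm(8, 7) = 56: x ≡ 41 (mod 56).
  Combine with x ≡ 12 (mod 13): since gcd(56, 13) = 1, we get a unique residue mod 728.
    Write x = 41 + 56·t and substitute into x ≡ 12 (mod 13): 56·t ≡ 12 − 41 = -29 (mod 13).
    Reduce coefficients mod 13: 4·t ≡ 10 (mod 13).
    The inverse of 4 mod 13 is 10 (since 4·10 = 40 = 3·13 + 1), so t ≡ 10·10 = 100 ≡ 9 (mod 13).
    Then x = 41 + 56·9 = 545, valid modulo lcm(56, 13) = 728: x ≡ 545 (mod 728).
Verify: 545 mod 8 = 1 ✓, 545 mod 7 = 6 ✓, 545 mod 13 = 12 ✓.

x ≡ 545 (mod 728).


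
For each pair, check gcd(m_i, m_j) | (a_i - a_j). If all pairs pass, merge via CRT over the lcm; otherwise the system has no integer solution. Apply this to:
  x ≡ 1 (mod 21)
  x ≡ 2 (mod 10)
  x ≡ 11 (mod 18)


Moduli 21, 10, 18 are not pairwise coprime, so CRT works modulo lcm(m_i) when all pairwise compatibility conditions hold.
Pairwise compatibility: gcd(m_i, m_j) must divide a_i - a_j for every pair.
Merge one congruence at a time:
  Start: x ≡ 1 (mod 21).
  Combine with x ≡ 2 (mod 10): gcd(21, 10) = 1; 2 - 1 = 1, which IS divisible by 1, so compatible.
    Write x = 1 + 21·t and substitute into x ≡ 2 (mod 10): 21·t ≡ 2 − 1 = 1 (mod 10).
    Reduce coefficients mod 10: 1·t ≡ 1 (mod 10).
    So t ≡ 1 (mod 10).
    Then x = 1 + 21·1 = 22, valid modulo lcm(21, 10) = 210: x ≡ 22 (mod 210).
  Combine with x ≡ 11 (mod 18): gcd(210, 18) = 6, and 11 - 22 = -11 is NOT divisible by 6.
    ⇒ system is inconsistent (no integer solution).

No solution (the system is inconsistent).


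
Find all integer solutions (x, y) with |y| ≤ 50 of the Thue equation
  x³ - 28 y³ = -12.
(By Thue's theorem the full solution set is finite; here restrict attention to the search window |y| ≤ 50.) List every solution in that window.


The equation is x³ - 28y³ = -12. For fixed y, x³ = 28·y³ − 12, so a solution requires the RHS to be a perfect cube.
Strategy: iterate y from -50 to 50, compute RHS = 28·y³ − 12, and check whether it is a (positive or negative) perfect cube.
Check small values of y:
  y = 0: RHS = -12 is not a perfect cube.
  y = 1: RHS = 16 is not a perfect cube.
  y = -1: RHS = -40 is not a perfect cube.
  y = 2: RHS = 212 is not a perfect cube.
  y = -2: RHS = -236 is not a perfect cube.
  y = 3: RHS = 744 is not a perfect cube.
  y = -3: RHS = -768 is not a perfect cube.
Continuing the search up to |y| = 50 finds no solutions either.
No (x, y) in the scanned range satisfies the equation.

No integer solutions with |y| ≤ 50.


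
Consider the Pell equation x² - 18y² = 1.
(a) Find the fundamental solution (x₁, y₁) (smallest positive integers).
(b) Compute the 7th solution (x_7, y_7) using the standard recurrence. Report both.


Step 1: Find the fundamental solution (x₁, y₁) of x² - 18y² = 1.
  Expand √18 as a continued fraction. a₀ = ⌊√18⌋ = 4; iterate m_{k+1} = d_k·a_k − m_k, d_{k+1} = (18 − m_{k+1}²)/d_k, a_{k+1} = ⌊(a₀ + m_{k+1})/d_{k+1}⌋ (starting m₀ = 0, d₀ = 1), with convergents p_k = a_k·p_{k-1} + p_{k-2}, q_k = a_k·q_{k-1} + q_{k-2} (p₋₁ = 1, q₋₁ = 0):
  k = 0: a₀ = 4; p₀/q₀ = 4/1; p₀² − 18·q₀² = 16 − 18 = -2.
  k = 1: m = 4, d = 2, a = ⌊(4 + 4)/2⌋ = 4; p/q = (4·4 + 1)/(4·1 + 0) = 17/4; p² − 18·q² = 289 − 288 = 1.
  The first convergent with p² − 18·q² = 1 gives the fundamental solution (x₁, y₁) = (17, 4).
Step 2: Apply the recurrence (x_{n+1}, y_{n+1}) = (x₁x_n + 18y₁y_n, x₁y_n + y₁x_n) repeatedly.
  From (x_1, y_1) = (17, 4): x_2 = 17·17 + 18·4·4 = 577; y_2 = 17·4 + 4·17 = 136.
  From (x_2, y_2) = (577, 136): x_3 = 17·577 + 18·4·136 = 19601; y_3 = 17·136 + 4·577 = 4620.
  From (x_3, y_3) = (19601, 4620): x_4 = 17·19601 + 18·4·4620 = 665857; y_4 = 17·4620 + 4·19601 = 156944.
  From (x_4, y_4) = (665857, 156944): x_5 = 17·665857 + 18·4·156944 = 22619537; y_5 = 17·156944 + 4·665857 = 5331476.
  From (x_5, y_5) = (22619537, 5331476): x_6 = 17·22619537 + 18·4·5331476 = 768398401; y_6 = 17·5331476 + 4·22619537 = 181113240.
  From (x_6, y_6) = (768398401, 181113240): x_7 = 17·768398401 + 18·4·181113240 = 26102926097; y_7 = 17·181113240 + 4·768398401 = 6152518684.
Step 3: Verify x_7² - 18·y_7² = 681362750825443653409 - 681362750825443653408 = 1 (should be 1). ✓

(x_1, y_1) = (17, 4); (x_7, y_7) = (26102926097, 6152518684).


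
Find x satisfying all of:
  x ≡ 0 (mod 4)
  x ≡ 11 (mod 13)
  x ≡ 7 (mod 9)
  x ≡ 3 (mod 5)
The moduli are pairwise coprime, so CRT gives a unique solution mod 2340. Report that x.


Product of moduli M = 4 · 13 · 9 · 5 = 2340.
Merge one congruence at a time:
  Start: x ≡ 0 (mod 4).
  Combine with x ≡ 11 (mod 13); new modulus lcm = 52.
    Write x = 0 + 4·t and substitute into x ≡ 11 (mod 13): 4·t ≡ 11 − 0 = 11 (mod 13).
    The inverse of 4 mod 13 is 10 (since 4·10 = 40 = 3·13 + 1), so t ≡ 10·11 = 110 ≡ 6 (mod 13).
    Then x = 0 + 4·6 = 24, valid modulo lcm(4, 13) = 52: x ≡ 24 (mod 52).
  Combine with x ≡ 7 (mod 9); new modulus lcm = 468.
    Write x = 24 + 52·t and substitute into x ≡ 7 (mod 9): 52·t ≡ 7 − 24 = -17 (mod 9).
    Reduce coefficients mod 9: 7·t ≡ 1 (mod 9).
    The inverse of 7 mod 9 is 4 (since 7·4 = 28 = 3·9 + 1), so t ≡ 4·1 = 4 ≡ 4 (mod 9).
    Then x = 24 + 52·4 = 232, valid modulo lcm(52, 9) = 468: x ≡ 232 (mod 468).
  Combine with x ≡ 3 (mod 5); new modulus lcm = 2340.
    Write x = 232 + 468·t and substitute into x ≡ 3 (mod 5): 468·t ≡ 3 − 232 = -229 (mod 5).
    Reduce coefficients mod 5: 3·t ≡ 1 (mod 5).
    The inverse of 3 mod 5 is 2 (since 3·2 = 6 = 1·5 + 1), so t ≡ 2·1 = 2 ≡ 2 (mod 5).
    Then x = 232 + 468·2 = 1168, valid modulo lcm(468, 5) = 2340: x ≡ 1168 (mod 2340).
Verify against each original: 1168 mod 4 = 0, 1168 mod 13 = 11, 1168 mod 9 = 7, 1168 mod 5 = 3.

x ≡ 1168 (mod 2340).


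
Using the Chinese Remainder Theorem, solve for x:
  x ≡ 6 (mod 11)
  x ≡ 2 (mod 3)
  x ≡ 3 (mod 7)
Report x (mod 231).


Moduli 11, 3, 7 are pairwise coprime; by CRT there is a unique solution modulo M = 11 · 3 · 7 = 231.
Solve pairwise, accumulating the modulus:
  Start with x ≡ 6 (mod 11).
  Combine with x ≡ 2 (mod 3): since gcd(11, 3) = 1, we get a unique residue mod 33.
    Write x = 6 + 11·t and substitute into x ≡ 2 (mod 3): 11·t ≡ 2 − 6 = -4 (mod 3).
    Reduce coefficients mod 3: 2·t ≡ 2 (mod 3).
    The inverse of 2 mod 3 is 2 (since 2·2 = 4 = 1·3 + 1), so t ≡ 2·2 = 4 ≡ 1 (mod 3).
    Then x = 6 + 11·1 = 17, valid modulo lcm(11, 3) = 33: x ≡ 17 (mod 33).
  Combine with x ≡ 3 (mod 7): since gcd(33, 7) = 1, we get a unique residue mod 231.
    Write x = 17 + 33·t and substitute into x ≡ 3 (mod 7): 33·t ≡ 3 − 17 = -14 (mod 7).
    Reduce coefficients mod 7: 5·t ≡ 0 (mod 7).
    The inverse of 5 mod 7 is 3 (since 5·3 = 15 = 2·7 + 1), so t ≡ 3·0 = 0 ≡ 0 (mod 7).
    Then x = 17 + 33·0 = 17, valid modulo lcm(33, 7) = 231: x ≡ 17 (mod 231).
Verify: 17 mod 11 = 6 ✓, 17 mod 3 = 2 ✓, 17 mod 7 = 3 ✓.

x ≡ 17 (mod 231).


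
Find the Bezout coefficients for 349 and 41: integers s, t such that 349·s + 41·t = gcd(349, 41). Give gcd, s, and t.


Euclidean algorithm on (349, 41) — divide until remainder is 0:
  349 = 8 · 41 + 21
  41 = 1 · 21 + 20
  21 = 1 · 20 + 1
  20 = 20 · 1 + 0
gcd(349, 41) = 1.
Track Bezout coefficients alongside the remainders: start with r₀ = 349 = a·1 + b·0 (s = 1, t = 0) and r₁ = 41 = a·0 + b·1 (s = 0, t = 1); each new remainder r_{k+1} = r_{k-1} − q_k·r_k inherits s_{k+1} = s_{k-1} − q_k·s_k, t_{k+1} = t_{k-1} − q_k·t_k, so r_k = a·s_k + b·t_k at every step:
  q = 8: r = 21, s = 1 − 8·0 = 1, t = 0 − 8·1 = -8  (check: 349·1 + 41·(-8) = 21)
  q = 1: r = 20, s = 0 − 1·1 = -1, t = 1 − 1·(-8) = 9  (check: 349·(-1) + 41·9 = 20)
  q = 1: r = 1, s = 1 − 1·(-1) = 2, t = -8 − 1·9 = -17  (check: 349·2 + 41·(-17) = 1)
The row with r = 1 (the gcd) gives the Bezout coefficients s = 2, t = -17.
Result: 349 · (2) + 41 · (-17) = 1.

gcd(349, 41) = 1; s = 2, t = -17 (check: 349·2 + 41·(-17) = 1).


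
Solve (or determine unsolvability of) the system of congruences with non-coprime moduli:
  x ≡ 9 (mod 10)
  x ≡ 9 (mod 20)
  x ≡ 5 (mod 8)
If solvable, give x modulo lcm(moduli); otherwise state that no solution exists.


Moduli 10, 20, 8 are not pairwise coprime, so CRT works modulo lcm(m_i) when all pairwise compatibility conditions hold.
Pairwise compatibility: gcd(m_i, m_j) must divide a_i - a_j for every pair.
Merge one congruence at a time:
  Start: x ≡ 9 (mod 10).
  Combine with x ≡ 9 (mod 20): gcd(10, 20) = 10; 9 - 9 = 0, which IS divisible by 10, so compatible.
    Write x = 9 + 10·t and substitute into x ≡ 9 (mod 20): 10·t ≡ 9 − 9 = 0 (mod 20).
    Divide the congruence (and modulus) by g = 10: 1·t ≡ 0 (mod 2).
    So t ≡ 0 (mod 2).
    Then x = 9 + 10·0 = 9, valid modulo lcm(10, 20) = 20: x ≡ 9 (mod 20).
  Combine with x ≡ 5 (mod 8): gcd(20, 8) = 4; 5 - 9 = -4, which IS divisible by 4, so compatible.
    Write x = 9 + 20·t and substitute into x ≡ 5 (mod 8): 20·t ≡ 5 − 9 = -4 (mod 8).
    Divide the congruence (and modulus) by g = 4: 5·t ≡ -1 (mod 2).
    Reduce coefficients mod 2: 1·t ≡ 1 (mod 2).
    So t ≡ 1 (mod 2).
    Then x = 9 + 20·1 = 29, valid modulo lcm(20, 8) = 40: x ≡ 29 (mod 40).
Verify: 29 mod 10 = 9, 29 mod 20 = 9, 29 mod 8 = 5.

x ≡ 29 (mod 40).
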